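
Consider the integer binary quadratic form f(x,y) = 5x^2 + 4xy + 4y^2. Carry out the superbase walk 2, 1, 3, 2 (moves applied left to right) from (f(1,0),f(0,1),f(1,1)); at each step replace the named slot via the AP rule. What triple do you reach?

start (5,4,13) = (f(1,0),f(0,1),f(1,1))
replace slot 2: 2·(5+13) − 4 = 32 → (5,32,13)
replace slot 1: 2·(32+13) − 5 = 85 → (85,32,13)
replace slot 3: 2·(85+32) − 13 = 221 → (85,32,221)
replace slot 2: 2·(85+221) − 32 = 580 → (85,580,221)

85,580,221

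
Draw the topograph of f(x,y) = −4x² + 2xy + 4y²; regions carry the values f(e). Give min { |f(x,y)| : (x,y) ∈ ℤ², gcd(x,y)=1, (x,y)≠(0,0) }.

river: ρ → (4,6,-2)
river: ρ → (-2,6,4)
river: ρ → (4,2,-4)
river: ρ → (-4,6,2)
river: ρ → (2,6,-4)
river: ρ → (-4,2,4)
closes: descent 0, river 6
min |a| on river = 2

2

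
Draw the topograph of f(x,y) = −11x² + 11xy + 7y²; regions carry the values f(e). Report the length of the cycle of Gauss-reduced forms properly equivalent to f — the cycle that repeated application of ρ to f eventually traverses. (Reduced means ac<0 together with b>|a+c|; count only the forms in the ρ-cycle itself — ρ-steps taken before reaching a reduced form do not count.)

D = 429, ⌊√D⌋ = 20
river: ρ → (7,17,-5)
river: ρ → (-5,13,13)
river: ρ → (13,13,-5)
river: ρ → (-5,17,7)
river: ρ → (7,11,-11)
river: ρ → (-11,11,7)
ρ-cycle length = 6 (tail of 0 descent steps not counted)

6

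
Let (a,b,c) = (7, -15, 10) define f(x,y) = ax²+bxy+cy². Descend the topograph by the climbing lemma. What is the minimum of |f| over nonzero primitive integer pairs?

translate: b→-1 (≡-15 mod 14), so (7,-15,10)→(7,-1,2)
flip: (7,-1,2)→(2,1,7)
reduced (well bottom): (2,1,7) with a≤c, −a<b≤a
well minimum = a = 2

2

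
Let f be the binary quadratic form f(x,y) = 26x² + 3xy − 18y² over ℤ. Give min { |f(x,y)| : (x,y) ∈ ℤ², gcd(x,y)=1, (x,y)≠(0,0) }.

descent: ρ → (-18,33,11)  [lands on river]
river: ρ → (11,33,-18)
river: ρ → (-18,39,5)
river: ρ → (5,41,-10)
river: ρ → (-10,39,9)
river: ρ → (9,33,-22)
river: ρ → (-22,11,20)
river: ρ → (20,29,-13)
river: ρ → (-13,23,26)
river: ρ → (26,29,-10)
river: ρ → (-10,31,23)
river: ρ → (23,15,-18)
river: ρ → (-18,21,20)
river: ρ → (20,19,-19)
river: ρ → (-19,19,20)
river: ρ → (20,21,-18)
river: ρ → (-18,15,23)
river: ρ → (23,31,-10)
river: ρ → (-10,29,26)
river: ρ → (26,23,-13)
river: ρ → (-13,29,20)
river: ρ → (20,11,-22)
river: ρ → (-22,33,9)
river: ρ → (9,39,-10)
river: ρ → (-10,41,5)
river: ρ → (5,39,-18)
closes: descent 1, river 26
min |a| on river = 5

5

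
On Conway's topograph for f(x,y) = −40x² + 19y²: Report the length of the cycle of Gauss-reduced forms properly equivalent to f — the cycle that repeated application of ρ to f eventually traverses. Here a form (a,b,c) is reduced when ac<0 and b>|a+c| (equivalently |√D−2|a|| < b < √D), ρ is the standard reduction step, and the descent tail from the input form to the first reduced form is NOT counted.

D = 3040, ⌊√D⌋ = 55
descent: ρ → (19,38,-21)  [lands on river]
river: ρ → (-21,46,11)
river: ρ → (11,42,-29)
river: ρ → (-29,16,24)
river: ρ → (24,32,-21)
river: ρ → (-21,52,4)
river: ρ → (4,52,-21)
river: ρ → (-21,32,24)
river: ρ → (24,16,-29)
river: ρ → (-29,42,11)
river: ρ → (11,46,-21)
river: ρ → (-21,38,19)
ρ-cycle length = 12 (tail of 1 descent step not counted)

12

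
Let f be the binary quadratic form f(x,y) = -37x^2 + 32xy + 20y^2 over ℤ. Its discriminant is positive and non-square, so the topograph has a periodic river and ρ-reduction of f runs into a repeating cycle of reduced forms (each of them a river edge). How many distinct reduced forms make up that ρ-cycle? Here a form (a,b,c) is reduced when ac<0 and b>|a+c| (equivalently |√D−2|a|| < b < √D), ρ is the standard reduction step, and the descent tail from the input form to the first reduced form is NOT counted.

D = 3984, ⌊√D⌋ = 63
river: ρ → (20,48,-21)
river: ρ → (-21,36,32)
river: ρ → (32,28,-25)
river: ρ → (-25,22,35)
river: ρ → (35,48,-12)
river: ρ → (-12,48,35)
river: ρ → (35,22,-25)
river: ρ → (-25,28,32)
river: ρ → (32,36,-21)
river: ρ → (-21,48,20)
river: ρ → (20,32,-37)
river: ρ → (-37,42,15)
river: ρ → (15,48,-28)
river: ρ → (-28,8,35)
river: ρ → (35,62,-1)
river: ρ → (-1,62,35)
river: ρ → (35,8,-28)
river: ρ → (-28,48,15)
river: ρ → (15,42,-37)
river: ρ → (-37,32,20)
ρ-cycle length = 20 (tail of 0 descent steps not counted)

20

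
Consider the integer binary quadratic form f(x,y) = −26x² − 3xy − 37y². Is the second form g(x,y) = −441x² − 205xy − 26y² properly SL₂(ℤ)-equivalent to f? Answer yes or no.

D₁ = -3839, D₂ = -3839
f is negative-definite; reduce −f:
−f: reduced (well bottom): (26,3,37) with a≤c, −a<b≤a
flip sign back: reduced form of f is (-26,-3,-37)
g is negative-definite; reduce −g:
−g: flip: (441,205,26)→(26,-205,441)
−g: translate: b→3 (≡-205 mod 52), so (26,-205,441)→(26,3,37)
−g: reduced (well bottom): (26,3,37) with a≤c, −a<b≤a
flip sign back: reduced form of g is (-26,-3,-37)
reduced forms (-26, -3, -37) vs (-26, -3, -37) ⇒ equivalent

yes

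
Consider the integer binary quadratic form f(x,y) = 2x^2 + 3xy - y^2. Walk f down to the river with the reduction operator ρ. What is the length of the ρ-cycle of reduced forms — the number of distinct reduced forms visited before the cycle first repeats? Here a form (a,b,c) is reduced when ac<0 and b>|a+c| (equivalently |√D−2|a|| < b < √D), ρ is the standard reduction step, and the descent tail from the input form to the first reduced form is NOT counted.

D = 17, ⌊√D⌋ = 4
river: ρ → (-1,3,2)
river: ρ → (2,1,-2)
river: ρ → (-2,3,1)
river: ρ → (1,3,-2)
river: ρ → (-2,1,2)
river: ρ → (2,3,-1)
ρ-cycle length = 6 (tail of 0 descent steps not counted)

6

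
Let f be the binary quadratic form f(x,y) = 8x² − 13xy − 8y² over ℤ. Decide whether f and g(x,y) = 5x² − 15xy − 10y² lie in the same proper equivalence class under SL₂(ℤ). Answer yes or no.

D₁ = 425, D₂ = 425
river cycle of f (length 10): (-8, 13, 8), (8, 19, -2), (-2, 17, 17), (17, 17, -2), (-2, 19, 8), (8, 13, -8), (-8, 19, 2), (2, 17, -17), (-17, 17, 2), (2, 19, -8)
river cycle of g (length 6): (-10, 15, 5), (5, 15, -10), (-10, 5, 10), (10, 15, -5), (-5, 15, 10), (10, 5, -10)
cycles differ ⇒ inequivalent

no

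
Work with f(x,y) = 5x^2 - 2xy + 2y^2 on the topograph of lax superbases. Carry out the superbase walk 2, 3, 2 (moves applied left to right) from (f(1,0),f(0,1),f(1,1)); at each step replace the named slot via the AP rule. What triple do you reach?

start (5,2,5) = (f(1,0),f(0,1),f(1,1))
replace slot 2: 2·(5+5) − 2 = 18 → (5,18,5)
replace slot 3: 2·(5+18) − 5 = 41 → (5,18,41)
replace slot 2: 2·(5+41) − 18 = 74 → (5,74,41)

5,74,41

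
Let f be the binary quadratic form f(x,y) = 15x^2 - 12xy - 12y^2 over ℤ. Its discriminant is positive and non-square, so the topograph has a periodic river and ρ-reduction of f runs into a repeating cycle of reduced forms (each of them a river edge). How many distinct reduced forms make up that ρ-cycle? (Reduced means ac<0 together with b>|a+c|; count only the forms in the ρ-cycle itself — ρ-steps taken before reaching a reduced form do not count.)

D = 864, ⌊√D⌋ = 29
descent: ρ → (-12,12,15)  [lands on river]
river: ρ → (15,18,-9)
river: ρ → (-9,18,15)
river: ρ → (15,12,-12)
ρ-cycle length = 4 (tail of 1 descent step not counted)

4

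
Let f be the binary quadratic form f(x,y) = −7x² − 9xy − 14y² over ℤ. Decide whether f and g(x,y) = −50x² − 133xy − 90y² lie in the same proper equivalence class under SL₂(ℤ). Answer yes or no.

D₁ = -311, D₂ = -311
f is negative-definite; reduce −f:
−f: translate: b→-5 (≡9 mod 14), so (7,9,14)→(7,-5,12)
−f: reduced (well bottom): (7,-5,12) with a≤c, −a<b≤a
flip sign back: reduced form of f is (-7,5,-12)
g is negative-definite; reduce −g:
−g: translate: b→33 (≡133 mod 100), so (50,133,90)→(50,33,7)
−g: flip: (50,33,7)→(7,-33,50)
−g: translate: b→-5 (≡-33 mod 14), so (7,-33,50)→(7,-5,12)
−g: reduced (well bottom): (7,-5,12) with a≤c, −a<b≤a
flip sign back: reduced form of g is (-7,5,-12)
reduced forms (-7, 5, -12) vs (-7, 5, -12) ⇒ equivalent

yes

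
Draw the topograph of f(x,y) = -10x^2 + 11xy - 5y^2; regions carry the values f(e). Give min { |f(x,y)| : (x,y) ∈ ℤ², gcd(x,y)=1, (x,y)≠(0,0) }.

translate: b→9 (≡-11 mod 20), so (10,-11,5)→(10,9,4)
flip: (10,9,4)→(4,-9,10)
translate: b→-1 (≡-9 mod 8), so (4,-9,10)→(4,-1,5)
reduced (well bottom): (4,-1,5) with a≤c, −a<b≤a
well minimum |f| = |-4| = 4 (negative-definite)

4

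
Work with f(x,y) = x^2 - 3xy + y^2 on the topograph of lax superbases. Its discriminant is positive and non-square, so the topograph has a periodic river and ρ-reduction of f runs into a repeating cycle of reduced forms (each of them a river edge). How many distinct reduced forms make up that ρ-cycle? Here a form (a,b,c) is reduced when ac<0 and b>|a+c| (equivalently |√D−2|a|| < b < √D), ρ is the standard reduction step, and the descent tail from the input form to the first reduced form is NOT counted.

D = 5, ⌊√D⌋ = 2
descent: ρ → (1,1,-1)  [lands on river]
river: ρ → (-1,1,1)
ρ-cycle length = 2 (tail of 1 descent step not counted)

2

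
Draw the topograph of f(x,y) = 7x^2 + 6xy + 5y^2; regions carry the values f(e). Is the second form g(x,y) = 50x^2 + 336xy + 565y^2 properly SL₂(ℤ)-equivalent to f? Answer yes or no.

D₁ = -104, D₂ = -104
f: flip: (7,6,5)→(5,-6,7)
f: translate: b→4 (≡-6 mod 10), so (5,-6,7)→(5,4,6)
f: reduced (well bottom): (5,4,6) with a≤c, −a<b≤a
g: translate: b→36 (≡336 mod 100), so (50,336,565)→(50,36,7)
g: flip: (50,36,7)→(7,-36,50)
g: translate: b→6 (≡-36 mod 14), so (7,-36,50)→(7,6,5)
g: flip: (7,6,5)→(5,-6,7)
g: translate: b→4 (≡-6 mod 10), so (5,-6,7)→(5,4,6)
g: reduced (well bottom): (5,4,6) with a≤c, −a<b≤a
reduced forms (5, 4, 6) vs (5, 4, 6) ⇒ equivalent

yes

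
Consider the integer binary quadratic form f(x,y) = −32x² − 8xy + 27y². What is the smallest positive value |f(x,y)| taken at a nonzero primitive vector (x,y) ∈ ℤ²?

descent: ρ → (27,8,-32)  [lands on river]
river: ρ → (-32,56,3)
river: ρ → (3,58,-13)
river: ρ → (-13,46,27)
closes: descent 1, river 4
min |a| on river = 3

3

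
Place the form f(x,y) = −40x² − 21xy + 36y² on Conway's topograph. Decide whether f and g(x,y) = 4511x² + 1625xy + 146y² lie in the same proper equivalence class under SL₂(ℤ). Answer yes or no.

D₁ = 6201, D₂ = 6201
river cycle of f (length 10): (36, 21, -40), (-40, 59, 17), (17, 77, -4), (-4, 75, 36), (36, 69, -10), (-10, 71, 29), (29, 45, -36), (-36, 27, 38), (38, 49, -25), (-25, 51, 36)
river cycle of g (length 10): (17, 77, -4), (-4, 75, 36), (36, 69, -10), (-10, 71, 29), (29, 45, -36), (-36, 27, 38), (38, 49, -25), (-25, 51, 36), (36, 21, -40), (-40, 59, 17)
cycles coincide ⇒ equivalent

yes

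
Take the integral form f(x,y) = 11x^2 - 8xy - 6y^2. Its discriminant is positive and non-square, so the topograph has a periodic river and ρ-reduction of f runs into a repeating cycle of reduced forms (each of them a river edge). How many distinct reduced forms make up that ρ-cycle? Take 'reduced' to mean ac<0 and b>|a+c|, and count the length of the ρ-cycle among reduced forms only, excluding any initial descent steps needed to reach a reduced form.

D = 328, ⌊√D⌋ = 18
descent: ρ → (-6,8,11)  [lands on river]
river: ρ → (11,14,-3)
river: ρ → (-3,16,6)
river: ρ → (6,8,-11)
river: ρ → (-11,14,3)
river: ρ → (3,16,-6)
ρ-cycle length = 6 (tail of 1 descent step not counted)

6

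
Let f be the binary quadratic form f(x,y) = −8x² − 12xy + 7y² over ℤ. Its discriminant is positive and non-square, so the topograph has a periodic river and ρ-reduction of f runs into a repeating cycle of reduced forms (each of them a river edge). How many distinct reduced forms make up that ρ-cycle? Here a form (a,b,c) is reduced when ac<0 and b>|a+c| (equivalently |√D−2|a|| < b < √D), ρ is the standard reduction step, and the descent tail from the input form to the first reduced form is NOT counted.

D = 368, ⌊√D⌋ = 19
descent: ρ → (7,12,-8)  [lands on river]
river: ρ → (-8,4,11)
river: ρ → (11,18,-1)
river: ρ → (-1,18,11)
river: ρ → (11,4,-8)
river: ρ → (-8,12,7)
river: ρ → (7,16,-4)
river: ρ → (-4,16,7)
ρ-cycle length = 8 (tail of 1 descent step not counted)

8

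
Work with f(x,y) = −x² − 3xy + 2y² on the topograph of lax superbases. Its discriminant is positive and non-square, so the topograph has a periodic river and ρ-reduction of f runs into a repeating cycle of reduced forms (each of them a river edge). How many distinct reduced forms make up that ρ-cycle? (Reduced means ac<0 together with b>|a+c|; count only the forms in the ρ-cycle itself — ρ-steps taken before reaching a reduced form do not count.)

D = 17, ⌊√D⌋ = 4
descent: ρ → (2,3,-1)  [lands on river]
river: ρ → (-1,3,2)
river: ρ → (2,1,-2)
river: ρ → (-2,3,1)
river: ρ → (1,3,-2)
river: ρ → (-2,1,2)
ρ-cycle length = 6 (tail of 1 descent step not counted)

6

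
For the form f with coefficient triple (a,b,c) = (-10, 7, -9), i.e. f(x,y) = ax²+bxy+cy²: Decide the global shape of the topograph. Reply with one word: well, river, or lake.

D = b²−4ac = 7² − 4·(-10)·(-9) = -311
D < 0 ⇒ definite ⇒ every region one sign ⇒ single well

well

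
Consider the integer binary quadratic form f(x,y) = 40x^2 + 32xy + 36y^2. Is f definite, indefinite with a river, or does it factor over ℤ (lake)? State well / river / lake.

D = b²−4ac = 32² − 4·40·36 = -4736
D < 0 ⇒ definite ⇒ every region one sign ⇒ single well

well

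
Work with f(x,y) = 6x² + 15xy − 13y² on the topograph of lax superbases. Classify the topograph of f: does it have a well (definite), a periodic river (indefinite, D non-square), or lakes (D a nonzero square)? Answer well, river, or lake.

D = b²−4ac = 15² − 4·6·(-13) = 537
D > 0 non-square ⇒ indefinite ⇒ periodic river

river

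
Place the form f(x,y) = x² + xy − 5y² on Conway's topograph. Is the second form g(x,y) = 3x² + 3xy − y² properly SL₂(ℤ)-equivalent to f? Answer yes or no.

D₁ = 21, D₂ = 21
river cycle of f (length 2): (1, 3, -3), (-3, 3, 1)
river cycle of g (length 2): (-1, 3, 3), (3, 3, -1)
cycles differ ⇒ inequivalent

no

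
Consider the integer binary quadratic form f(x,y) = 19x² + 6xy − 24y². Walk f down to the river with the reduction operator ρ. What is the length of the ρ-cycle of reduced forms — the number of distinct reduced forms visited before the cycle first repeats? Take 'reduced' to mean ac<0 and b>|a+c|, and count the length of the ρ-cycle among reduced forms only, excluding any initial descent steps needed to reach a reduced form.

D = 1860, ⌊√D⌋ = 43
river: ρ → (-24,42,1)
river: ρ → (1,42,-24)
river: ρ → (-24,6,19)
river: ρ → (19,32,-11)
river: ρ → (-11,34,16)
river: ρ → (16,30,-15)
river: ρ → (-15,30,16)
river: ρ → (16,34,-11)
river: ρ → (-11,32,19)
river: ρ → (19,6,-24)
ρ-cycle length = 10 (tail of 0 descent steps not counted)

10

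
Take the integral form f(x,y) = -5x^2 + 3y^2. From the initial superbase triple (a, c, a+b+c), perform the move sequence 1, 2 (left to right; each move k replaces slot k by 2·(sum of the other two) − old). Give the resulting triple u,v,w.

start (-5,3,-2) = (f(1,0),f(0,1),f(1,1))
replace slot 1: 2·(3+(-2)) − (-5) = 7 → (7,3,-2)
replace slot 2: 2·(7+(-2)) − 3 = 7 → (7,7,-2)

7,7,-2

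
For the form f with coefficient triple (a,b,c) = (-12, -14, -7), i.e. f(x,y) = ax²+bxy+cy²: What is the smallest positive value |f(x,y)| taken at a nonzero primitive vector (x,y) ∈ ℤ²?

translate: b→-10 (≡14 mod 24), so (12,14,7)→(12,-10,5)
flip: (12,-10,5)→(5,10,12)
translate: b→0 (≡10 mod 10), so (5,10,12)→(5,0,7)
reduced (well bottom): (5,0,7) with a≤c, −a<b≤a
well minimum |f| = |-5| = 5 (negative-definite)

5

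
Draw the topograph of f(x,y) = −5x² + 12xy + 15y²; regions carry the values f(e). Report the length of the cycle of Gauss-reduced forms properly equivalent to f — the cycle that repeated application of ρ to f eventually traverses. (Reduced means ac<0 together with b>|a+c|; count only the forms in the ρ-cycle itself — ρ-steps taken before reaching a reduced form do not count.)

D = 444, ⌊√D⌋ = 21
river: ρ → (15,18,-2)
river: ρ → (-2,18,15)
river: ρ → (15,12,-5)
river: ρ → (-5,18,6)
river: ρ → (6,18,-5)
river: ρ → (-5,12,15)
ρ-cycle length = 6 (tail of 0 descent steps not counted)

6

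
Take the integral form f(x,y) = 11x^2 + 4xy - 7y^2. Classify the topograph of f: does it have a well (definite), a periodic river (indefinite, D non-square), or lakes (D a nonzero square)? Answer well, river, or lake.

D = b²−4ac = 4² − 4·11·(-7) = 324
D = 18² is a perfect square ⇒ form factors over ℤ ⇒ lakes

lake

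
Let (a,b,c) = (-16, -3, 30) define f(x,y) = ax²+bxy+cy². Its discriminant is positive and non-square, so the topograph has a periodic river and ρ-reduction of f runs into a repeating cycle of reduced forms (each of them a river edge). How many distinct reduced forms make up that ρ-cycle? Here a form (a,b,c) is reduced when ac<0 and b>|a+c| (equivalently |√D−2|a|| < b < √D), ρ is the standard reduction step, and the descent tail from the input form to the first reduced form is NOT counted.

D = 1929, ⌊√D⌋ = 43
descent: ρ → (30,3,-16)
descent: ρ → (-16,29,17)  [lands on river]
river: ρ → (17,39,-6)
river: ρ → (-6,33,35)
river: ρ → (35,37,-4)
river: ρ → (-4,43,5)
river: ρ → (5,37,-28)
river: ρ → (-28,19,14)
river: ρ → (14,37,-10)
river: ρ → (-10,43,2)
river: ρ → (2,41,-31)
river: ρ → (-31,21,12)
river: ρ → (12,27,-25)
river: ρ → (-25,23,14)
river: ρ → (14,33,-15)
river: ρ → (-15,27,20)
river: ρ → (20,13,-22)
river: ρ → (-22,31,11)
river: ρ → (11,35,-16)
ρ-cycle length = 18 (tail of 2 descent steps not counted)

18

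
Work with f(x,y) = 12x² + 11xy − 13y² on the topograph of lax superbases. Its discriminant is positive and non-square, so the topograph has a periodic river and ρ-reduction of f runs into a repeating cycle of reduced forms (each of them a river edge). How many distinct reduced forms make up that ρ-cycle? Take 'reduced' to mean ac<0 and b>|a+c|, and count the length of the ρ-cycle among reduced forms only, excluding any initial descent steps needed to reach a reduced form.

D = 745, ⌊√D⌋ = 27
river: ρ → (-13,15,10)
river: ρ → (10,25,-3)
river: ρ → (-3,23,18)
river: ρ → (18,13,-8)
river: ρ → (-8,19,12)
river: ρ → (12,5,-15)
river: ρ → (-15,25,2)
river: ρ → (2,27,-2)
river: ρ → (-2,25,15)
river: ρ → (15,5,-12)
river: ρ → (-12,19,8)
river: ρ → (8,13,-18)
river: ρ → (-18,23,3)
river: ρ → (3,25,-10)
river: ρ → (-10,15,13)
river: ρ → (13,11,-12)
river: ρ → (-12,13,12)
river: ρ → (12,11,-13)
ρ-cycle length = 18 (tail of 0 descent steps not counted)

18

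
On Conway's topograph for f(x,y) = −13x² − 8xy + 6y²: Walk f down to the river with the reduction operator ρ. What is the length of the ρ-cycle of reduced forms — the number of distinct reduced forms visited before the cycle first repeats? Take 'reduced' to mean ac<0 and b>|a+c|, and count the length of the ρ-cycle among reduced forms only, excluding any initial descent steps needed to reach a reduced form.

D = 376, ⌊√D⌋ = 19
descent: ρ → (6,8,-13)  [lands on river]
river: ρ → (-13,18,1)
river: ρ → (1,18,-13)
river: ρ → (-13,8,6)
river: ρ → (6,16,-5)
river: ρ → (-5,14,9)
river: ρ → (9,4,-10)
river: ρ → (-10,16,3)
river: ρ → (3,14,-15)
river: ρ → (-15,16,2)
river: ρ → (2,16,-15)
river: ρ → (-15,14,3)
river: ρ → (3,16,-10)
river: ρ → (-10,4,9)
river: ρ → (9,14,-5)
river: ρ → (-5,16,6)
ρ-cycle length = 16 (tail of 1 descent step not counted)

16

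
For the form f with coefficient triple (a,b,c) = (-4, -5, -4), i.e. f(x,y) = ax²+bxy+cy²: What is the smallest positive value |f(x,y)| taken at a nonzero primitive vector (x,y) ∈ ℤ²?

translate: b→-3 (≡5 mod 8), so (4,5,4)→(4,-3,3)
flip: (4,-3,3)→(3,3,4)
reduced (well bottom): (3,3,4) with a≤c, −a<b≤a
well minimum |f| = |-3| = 3 (negative-definite)

3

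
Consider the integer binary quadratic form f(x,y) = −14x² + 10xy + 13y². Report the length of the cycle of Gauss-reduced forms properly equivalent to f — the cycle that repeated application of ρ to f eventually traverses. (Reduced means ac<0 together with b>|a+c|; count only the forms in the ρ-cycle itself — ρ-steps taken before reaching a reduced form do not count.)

D = 828, ⌊√D⌋ = 28
river: ρ → (13,16,-11)
river: ρ → (-11,28,1)
river: ρ → (1,28,-11)
river: ρ → (-11,16,13)
river: ρ → (13,10,-14)
river: ρ → (-14,18,9)
river: ρ → (9,18,-14)
river: ρ → (-14,10,13)
ρ-cycle length = 8 (tail of 0 descent steps not counted)

8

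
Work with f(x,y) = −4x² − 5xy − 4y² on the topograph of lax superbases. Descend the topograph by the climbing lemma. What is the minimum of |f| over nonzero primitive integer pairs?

translate: b→-3 (≡5 mod 8), so (4,5,4)→(4,-3,3)
flip: (4,-3,3)→(3,3,4)
reduced (well bottom): (3,3,4) with a≤c, −a<b≤a
well minimum |f| = |-3| = 3 (negative-definite)

3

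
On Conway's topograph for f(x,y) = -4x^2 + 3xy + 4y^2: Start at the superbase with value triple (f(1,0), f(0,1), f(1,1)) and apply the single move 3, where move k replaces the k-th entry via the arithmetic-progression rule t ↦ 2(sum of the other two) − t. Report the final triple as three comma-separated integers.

start (-4,4,3) = (f(1,0),f(0,1),f(1,1))
replace slot 3: 2·((-4)+4) − 3 = -3 → (-4,4,-3)

-4,4,-3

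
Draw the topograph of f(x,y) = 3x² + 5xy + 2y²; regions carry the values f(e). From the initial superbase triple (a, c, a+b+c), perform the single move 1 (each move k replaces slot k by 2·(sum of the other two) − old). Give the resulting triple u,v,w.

start (3,2,10) = (f(1,0),f(0,1),f(1,1))
replace slot 1: 2·(2+10) − 3 = 21 → (21,2,10)

21,2,10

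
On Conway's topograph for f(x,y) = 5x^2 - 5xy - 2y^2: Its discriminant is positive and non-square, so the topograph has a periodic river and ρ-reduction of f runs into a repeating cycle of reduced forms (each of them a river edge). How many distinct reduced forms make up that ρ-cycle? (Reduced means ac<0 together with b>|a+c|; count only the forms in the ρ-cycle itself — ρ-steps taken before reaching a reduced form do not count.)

D = 65, ⌊√D⌋ = 8
descent: ρ → (-2,5,5)  [lands on river]
river: ρ → (5,5,-2)
river: ρ → (-2,7,2)
river: ρ → (2,5,-5)
river: ρ → (-5,5,2)
river: ρ → (2,7,-2)
ρ-cycle length = 6 (tail of 1 descent step not counted)

6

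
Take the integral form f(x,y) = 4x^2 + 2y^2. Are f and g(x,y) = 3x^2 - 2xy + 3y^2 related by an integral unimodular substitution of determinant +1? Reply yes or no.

D₁ = -32, D₂ = -32
f: flip: (4,0,2)→(2,0,4)
f: reduced (well bottom): (2,0,4) with a≤c, −a<b≤a
g: flip: (3,-2,3)→(3,2,3)
g: reduced (well bottom): (3,2,3) with a≤c, −a<b≤a
reduced forms (2, 0, 4) vs (3, 2, 3) ⇒ inequivalent

no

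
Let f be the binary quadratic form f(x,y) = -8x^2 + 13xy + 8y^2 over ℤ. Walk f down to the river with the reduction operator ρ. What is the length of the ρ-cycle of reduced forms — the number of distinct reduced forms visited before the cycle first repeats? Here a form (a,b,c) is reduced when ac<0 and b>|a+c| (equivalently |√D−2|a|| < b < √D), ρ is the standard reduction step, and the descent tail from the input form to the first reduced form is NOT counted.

D = 425, ⌊√D⌋ = 20
river: ρ → (8,19,-2)
river: ρ → (-2,17,17)
river: ρ → (17,17,-2)
river: ρ → (-2,19,8)
river: ρ → (8,13,-8)
river: ρ → (-8,19,2)
river: ρ → (2,17,-17)
river: ρ → (-17,17,2)
river: ρ → (2,19,-8)
river: ρ → (-8,13,8)
ρ-cycle length = 10 (tail of 0 descent steps not counted)

10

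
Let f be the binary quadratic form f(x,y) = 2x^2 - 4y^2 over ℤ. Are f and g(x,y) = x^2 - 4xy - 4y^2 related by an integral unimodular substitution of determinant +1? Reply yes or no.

D₁ = 32, D₂ = 32
river cycle of f (length 2): (2, 4, -2), (-2, 4, 2)
river cycle of g (length 2): (-4, 4, 1), (1, 4, -4)
cycles differ ⇒ inequivalent

no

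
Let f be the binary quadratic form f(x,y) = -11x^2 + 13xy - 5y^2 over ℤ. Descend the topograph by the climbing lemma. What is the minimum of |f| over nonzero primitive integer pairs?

translate: b→9 (≡-13 mod 22), so (11,-13,5)→(11,9,3)
flip: (11,9,3)→(3,-9,11)
translate: b→3 (≡-9 mod 6), so (3,-9,11)→(3,3,5)
reduced (well bottom): (3,3,5) with a≤c, −a<b≤a
well minimum |f| = |-3| = 3 (negative-definite)

3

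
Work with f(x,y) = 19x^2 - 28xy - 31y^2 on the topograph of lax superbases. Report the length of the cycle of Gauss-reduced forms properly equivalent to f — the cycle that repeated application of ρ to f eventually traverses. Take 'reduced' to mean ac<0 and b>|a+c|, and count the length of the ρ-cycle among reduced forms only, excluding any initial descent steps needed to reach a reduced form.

D = 3140, ⌊√D⌋ = 56
descent: ρ → (-31,28,19)  [lands on river]
river: ρ → (19,48,-11)
river: ρ → (-11,40,35)
river: ρ → (35,30,-16)
river: ρ → (-16,34,31)
river: ρ → (31,28,-19)
river: ρ → (-19,48,11)
river: ρ → (11,40,-35)
river: ρ → (-35,30,16)
river: ρ → (16,34,-31)
ρ-cycle length = 10 (tail of 1 descent step not counted)

10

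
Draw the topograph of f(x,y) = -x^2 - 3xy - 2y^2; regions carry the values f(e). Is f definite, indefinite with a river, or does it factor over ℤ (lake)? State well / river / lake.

D = b²−4ac = (-3)² − 4·(-1)·(-2) = 1
D = 1² is a perfect square ⇒ form factors over ℤ ⇒ lakes

lake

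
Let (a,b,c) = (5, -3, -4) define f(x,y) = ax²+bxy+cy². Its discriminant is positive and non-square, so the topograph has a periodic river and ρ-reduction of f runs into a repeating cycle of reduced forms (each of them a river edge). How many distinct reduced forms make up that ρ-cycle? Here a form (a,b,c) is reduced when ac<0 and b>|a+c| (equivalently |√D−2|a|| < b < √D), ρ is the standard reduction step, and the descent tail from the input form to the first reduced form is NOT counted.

D = 89, ⌊√D⌋ = 9
descent: ρ → (-4,3,5)  [lands on river]
river: ρ → (5,7,-2)
river: ρ → (-2,9,1)
river: ρ → (1,9,-2)
river: ρ → (-2,7,5)
river: ρ → (5,3,-4)
river: ρ → (-4,5,4)
river: ρ → (4,3,-5)
river: ρ → (-5,7,2)
river: ρ → (2,9,-1)
river: ρ → (-1,9,2)
river: ρ → (2,7,-5)
river: ρ → (-5,3,4)
river: ρ → (4,5,-4)
ρ-cycle length = 14 (tail of 1 descent step not counted)

14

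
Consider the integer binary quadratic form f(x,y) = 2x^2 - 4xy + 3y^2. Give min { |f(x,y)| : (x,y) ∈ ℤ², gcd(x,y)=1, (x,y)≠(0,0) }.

translate: b→0 (≡-4 mod 4), so (2,-4,3)→(2,0,1)
flip: (2,0,1)→(1,0,2)
reduced (well bottom): (1,0,2) with a≤c, −a<b≤a
well minimum = a = 1

1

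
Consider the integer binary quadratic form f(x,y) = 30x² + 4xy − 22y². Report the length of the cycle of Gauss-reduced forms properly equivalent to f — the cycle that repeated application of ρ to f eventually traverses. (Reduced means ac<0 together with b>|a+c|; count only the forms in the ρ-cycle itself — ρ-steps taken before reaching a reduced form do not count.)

D = 2656, ⌊√D⌋ = 51
descent: ρ → (-22,40,12)  [lands on river]
river: ρ → (12,32,-34)
river: ρ → (-34,36,10)
river: ρ → (10,44,-18)
river: ρ → (-18,28,26)
river: ρ → (26,24,-20)
river: ρ → (-20,16,30)
river: ρ → (30,44,-6)
river: ρ → (-6,40,44)
river: ρ → (44,48,-2)
river: ρ → (-2,48,44)
river: ρ → (44,40,-6)
river: ρ → (-6,44,30)
river: ρ → (30,16,-20)
river: ρ → (-20,24,26)
river: ρ → (26,28,-18)
river: ρ → (-18,44,10)
river: ρ → (10,36,-34)
river: ρ → (-34,32,12)
river: ρ → (12,40,-22)
river: ρ → (-22,48,4)
river: ρ → (4,48,-22)
ρ-cycle length = 22 (tail of 1 descent step not counted)

22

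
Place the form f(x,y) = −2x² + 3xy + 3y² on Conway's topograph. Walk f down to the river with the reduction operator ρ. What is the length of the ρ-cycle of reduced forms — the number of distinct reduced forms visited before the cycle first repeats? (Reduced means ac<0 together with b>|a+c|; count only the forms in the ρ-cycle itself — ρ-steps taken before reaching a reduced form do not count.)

D = 33, ⌊√D⌋ = 5
river: ρ → (3,3,-2)
river: ρ → (-2,5,1)
river: ρ → (1,5,-2)
river: ρ → (-2,3,3)
ρ-cycle length = 4 (tail of 0 descent steps not counted)

4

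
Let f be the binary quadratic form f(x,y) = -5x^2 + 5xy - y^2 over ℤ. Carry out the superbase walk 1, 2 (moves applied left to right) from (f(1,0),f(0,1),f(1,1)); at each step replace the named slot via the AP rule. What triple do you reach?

start (-5,-1,-1) = (f(1,0),f(0,1),f(1,1))
replace slot 1: 2·((-1)+(-1)) − (-5) = 1 → (1,-1,-1)
replace slot 2: 2·(1+(-1)) − (-1) = 1 → (1,1,-1)

1,1,-1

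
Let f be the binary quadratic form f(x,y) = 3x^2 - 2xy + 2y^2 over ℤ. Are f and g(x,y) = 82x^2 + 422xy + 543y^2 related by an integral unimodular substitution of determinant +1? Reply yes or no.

D₁ = -20, D₂ = -20
f: flip: (3,-2,2)→(2,2,3)
f: reduced (well bottom): (2,2,3) with a≤c, −a<b≤a
g: translate: b→-70 (≡422 mod 164), so (82,422,543)→(82,-70,15)
g: flip: (82,-70,15)→(15,70,82)
g: translate: b→10 (≡70 mod 30), so (15,70,82)→(15,10,2)
g: flip: (15,10,2)→(2,-10,15)
g: translate: b→2 (≡-10 mod 4), so (2,-10,15)→(2,2,3)
g: reduced (well bottom): (2,2,3) with a≤c, −a<b≤a
reduced forms (2, 2, 3) vs (2, 2, 3) ⇒ equivalent

yes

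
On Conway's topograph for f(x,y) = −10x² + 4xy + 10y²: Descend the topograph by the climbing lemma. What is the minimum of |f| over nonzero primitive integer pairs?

river: ρ → (10,16,-4)
river: ρ → (-4,16,10)
river: ρ → (10,4,-10)
river: ρ → (-10,16,4)
river: ρ → (4,16,-10)
river: ρ → (-10,4,10)
closes: descent 0, river 6
min |a| on river = 4

4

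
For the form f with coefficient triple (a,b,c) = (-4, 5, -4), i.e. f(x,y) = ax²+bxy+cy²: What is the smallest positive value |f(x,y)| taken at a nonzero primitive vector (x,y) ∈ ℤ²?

translate: b→3 (≡-5 mod 8), so (4,-5,4)→(4,3,3)
flip: (4,3,3)→(3,-3,4)
translate: b→3 (≡-3 mod 6), so (3,-3,4)→(3,3,4)
reduced (well bottom): (3,3,4) with a≤c, −a<b≤a
well minimum |f| = |-3| = 3 (negative-definite)

3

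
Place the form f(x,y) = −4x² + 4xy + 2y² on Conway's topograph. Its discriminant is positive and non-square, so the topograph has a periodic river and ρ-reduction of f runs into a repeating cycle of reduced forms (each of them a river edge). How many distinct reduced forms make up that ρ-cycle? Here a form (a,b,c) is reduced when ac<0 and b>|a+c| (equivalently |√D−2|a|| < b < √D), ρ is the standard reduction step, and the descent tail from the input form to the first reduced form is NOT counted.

D = 48, ⌊√D⌋ = 6
river: ρ → (2,4,-4)
river: ρ → (-4,4,2)
ρ-cycle length = 2 (tail of 0 descent steps not counted)

2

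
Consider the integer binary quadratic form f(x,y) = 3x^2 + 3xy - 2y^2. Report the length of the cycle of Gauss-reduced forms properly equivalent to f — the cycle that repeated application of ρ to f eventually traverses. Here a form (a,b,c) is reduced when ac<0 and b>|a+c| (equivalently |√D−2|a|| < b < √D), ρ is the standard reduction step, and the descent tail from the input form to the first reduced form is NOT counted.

D = 33, ⌊√D⌋ = 5
river: ρ → (-2,5,1)
river: ρ → (1,5,-2)
river: ρ → (-2,3,3)
river: ρ → (3,3,-2)
ρ-cycle length = 4 (tail of 0 descent steps not counted)

4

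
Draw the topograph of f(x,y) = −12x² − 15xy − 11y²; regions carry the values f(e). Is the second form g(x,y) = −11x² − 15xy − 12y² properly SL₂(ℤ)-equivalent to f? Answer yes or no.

D₁ = -303, D₂ = -303
f is negative-definite; reduce −f:
−f: translate: b→-9 (≡15 mod 24), so (12,15,11)→(12,-9,8)
−f: flip: (12,-9,8)→(8,9,12)
−f: translate: b→-7 (≡9 mod 16), so (8,9,12)→(8,-7,11)
−f: reduced (well bottom): (8,-7,11) with a≤c, −a<b≤a
flip sign back: reduced form of f is (-8,7,-11)
g is negative-definite; reduce −g:
−g: translate: b→-7 (≡15 mod 22), so (11,15,12)→(11,-7,8)
−g: flip: (11,-7,8)→(8,7,11)
−g: reduced (well bottom): (8,7,11) with a≤c, −a<b≤a
flip sign back: reduced form of g is (-8,-7,-11)
reduced forms (-8, 7, -11) vs (-8, -7, -11) ⇒ inequivalent

no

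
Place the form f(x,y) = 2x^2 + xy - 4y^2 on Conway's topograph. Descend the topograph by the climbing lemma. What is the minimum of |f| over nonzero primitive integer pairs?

descent: ρ → (-4,-1,2)
descent: ρ → (2,5,-1)  [lands on river]
river: ρ → (-1,5,2)
river: ρ → (2,3,-3)
river: ρ → (-3,3,2)
closes: descent 2, river 4
min |a| on river = 1

1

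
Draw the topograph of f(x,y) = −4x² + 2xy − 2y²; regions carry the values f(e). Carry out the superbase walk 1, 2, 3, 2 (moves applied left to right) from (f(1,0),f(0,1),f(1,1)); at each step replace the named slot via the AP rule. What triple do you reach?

start (-4,-2,-4) = (f(1,0),f(0,1),f(1,1))
replace slot 1: 2·((-2)+(-4)) − (-4) = -8 → (-8,-2,-4)
replace slot 2: 2·((-8)+(-4)) − (-2) = -22 → (-8,-22,-4)
replace slot 3: 2·((-8)+(-22)) − (-4) = -56 → (-8,-22,-56)
replace slot 2: 2·((-8)+(-56)) − (-22) = -106 → (-8,-106,-56)

-8,-106,-56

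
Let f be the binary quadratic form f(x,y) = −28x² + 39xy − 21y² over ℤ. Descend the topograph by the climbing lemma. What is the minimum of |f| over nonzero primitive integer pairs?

translate: b→17 (≡-39 mod 56), so (28,-39,21)→(28,17,10)
flip: (28,17,10)→(10,-17,28)
translate: b→3 (≡-17 mod 20), so (10,-17,28)→(10,3,21)
reduced (well bottom): (10,3,21) with a≤c, −a<b≤a
well minimum |f| = |-10| = 10 (negative-definite)

10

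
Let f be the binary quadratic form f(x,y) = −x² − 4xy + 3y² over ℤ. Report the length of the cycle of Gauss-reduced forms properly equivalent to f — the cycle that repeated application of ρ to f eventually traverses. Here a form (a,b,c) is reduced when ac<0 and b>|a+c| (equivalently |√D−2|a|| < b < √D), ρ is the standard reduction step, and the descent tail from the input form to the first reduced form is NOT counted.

D = 28, ⌊√D⌋ = 5
descent: ρ → (3,4,-1)  [lands on river]
river: ρ → (-1,4,3)
river: ρ → (3,2,-2)
river: ρ → (-2,2,3)
ρ-cycle length = 4 (tail of 1 descent step not counted)

4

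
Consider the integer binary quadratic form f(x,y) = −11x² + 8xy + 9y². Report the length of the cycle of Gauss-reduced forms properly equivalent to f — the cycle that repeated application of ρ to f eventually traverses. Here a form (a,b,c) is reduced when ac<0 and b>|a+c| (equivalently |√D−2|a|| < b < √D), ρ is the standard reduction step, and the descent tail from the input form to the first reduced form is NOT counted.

D = 460, ⌊√D⌋ = 21
river: ρ → (9,10,-10)
river: ρ → (-10,10,9)
river: ρ → (9,8,-11)
river: ρ → (-11,14,6)
river: ρ → (6,10,-15)
river: ρ → (-15,20,1)
river: ρ → (1,20,-15)
river: ρ → (-15,10,6)
river: ρ → (6,14,-11)
river: ρ → (-11,8,9)
ρ-cycle length = 10 (tail of 0 descent steps not counted)

10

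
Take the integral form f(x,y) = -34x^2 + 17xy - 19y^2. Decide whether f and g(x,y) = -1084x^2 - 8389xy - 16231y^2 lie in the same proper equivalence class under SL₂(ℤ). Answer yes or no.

D₁ = -2295, D₂ = -2295
f is negative-definite; reduce −f:
−f: flip: (34,-17,19)→(19,17,34)
−f: reduced (well bottom): (19,17,34) with a≤c, −a<b≤a
flip sign back: reduced form of f is (-19,-17,-34)
g is negative-definite; reduce −g:
−g: translate: b→-283 (≡8389 mod 2168), so (1084,8389,16231)→(1084,-283,19)
−g: flip: (1084,-283,19)→(19,283,1084)
−g: translate: b→17 (≡283 mod 38), so (19,283,1084)→(19,17,34)
−g: reduced (well bottom): (19,17,34) with a≤c, −a<b≤a
flip sign back: reduced form of g is (-19,-17,-34)
reduced forms (-19, -17, -34) vs (-19, -17, -34) ⇒ equivalent

yes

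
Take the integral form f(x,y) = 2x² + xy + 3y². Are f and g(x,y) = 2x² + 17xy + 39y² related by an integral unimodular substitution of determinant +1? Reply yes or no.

D₁ = -23, D₂ = -23
f: reduced (well bottom): (2,1,3) with a≤c, −a<b≤a
g: translate: b→1 (≡17 mod 4), so (2,17,39)→(2,1,3)
g: reduced (well bottom): (2,1,3) with a≤c, −a<b≤a
reduced forms (2, 1, 3) vs (2, 1, 3) ⇒ equivalent

yes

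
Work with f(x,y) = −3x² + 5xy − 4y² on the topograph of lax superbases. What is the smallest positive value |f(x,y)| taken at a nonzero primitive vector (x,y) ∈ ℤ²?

translate: b→1 (≡-5 mod 6), so (3,-5,4)→(3,1,2)
flip: (3,1,2)→(2,-1,3)
reduced (well bottom): (2,-1,3) with a≤c, −a<b≤a
well minimum |f| = |-2| = 2 (negative-definite)

2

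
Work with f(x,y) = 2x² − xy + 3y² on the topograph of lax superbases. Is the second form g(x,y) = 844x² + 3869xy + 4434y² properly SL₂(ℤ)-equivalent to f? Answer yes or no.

D₁ = -23, D₂ = -23
f: reduced (well bottom): (2,-1,3) with a≤c, −a<b≤a
g: translate: b→493 (≡3869 mod 1688), so (844,3869,4434)→(844,493,72)
g: flip: (844,493,72)→(72,-493,844)
g: translate: b→-61 (≡-493 mod 144), so (72,-493,844)→(72,-61,13)
g: flip: (72,-61,13)→(13,61,72)
g: translate: b→9 (≡61 mod 26), so (13,61,72)→(13,9,2)
g: flip: (13,9,2)→(2,-9,13)
g: translate: b→-1 (≡-9 mod 4), so (2,-9,13)→(2,-1,3)
g: reduced (well bottom): (2,-1,3) with a≤c, −a<b≤a
reduced forms (2, -1, 3) vs (2, -1, 3) ⇒ equivalent

yes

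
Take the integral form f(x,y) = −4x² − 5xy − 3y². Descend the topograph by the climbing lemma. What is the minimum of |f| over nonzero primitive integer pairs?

translate: b→-3 (≡5 mod 8), so (4,5,3)→(4,-3,2)
flip: (4,-3,2)→(2,3,4)
translate: b→-1 (≡3 mod 4), so (2,3,4)→(2,-1,3)
reduced (well bottom): (2,-1,3) with a≤c, −a<b≤a
well minimum |f| = |-2| = 2 (negative-definite)

2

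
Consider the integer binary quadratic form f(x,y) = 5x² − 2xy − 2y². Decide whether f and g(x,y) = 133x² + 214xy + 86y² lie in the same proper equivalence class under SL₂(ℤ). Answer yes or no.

D₁ = 44, D₂ = 44
river cycle of f (length 2): (-2, 6, 1), (1, 6, -2)
river cycle of g (length 2): (-2, 6, 1), (1, 6, -2)
cycles coincide ⇒ equivalent

yes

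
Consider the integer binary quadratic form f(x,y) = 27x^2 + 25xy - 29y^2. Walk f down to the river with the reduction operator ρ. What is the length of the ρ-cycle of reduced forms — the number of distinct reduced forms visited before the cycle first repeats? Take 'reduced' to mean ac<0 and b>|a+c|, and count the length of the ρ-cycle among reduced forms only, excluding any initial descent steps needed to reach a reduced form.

D = 3757, ⌊√D⌋ = 61
river: ρ → (-29,33,23)
river: ρ → (23,59,-3)
river: ρ → (-3,61,3)
river: ρ → (3,59,-23)
river: ρ → (-23,33,29)
river: ρ → (29,25,-27)
river: ρ → (-27,29,27)
river: ρ → (27,25,-29)
ρ-cycle length = 8 (tail of 0 descent steps not counted)

8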